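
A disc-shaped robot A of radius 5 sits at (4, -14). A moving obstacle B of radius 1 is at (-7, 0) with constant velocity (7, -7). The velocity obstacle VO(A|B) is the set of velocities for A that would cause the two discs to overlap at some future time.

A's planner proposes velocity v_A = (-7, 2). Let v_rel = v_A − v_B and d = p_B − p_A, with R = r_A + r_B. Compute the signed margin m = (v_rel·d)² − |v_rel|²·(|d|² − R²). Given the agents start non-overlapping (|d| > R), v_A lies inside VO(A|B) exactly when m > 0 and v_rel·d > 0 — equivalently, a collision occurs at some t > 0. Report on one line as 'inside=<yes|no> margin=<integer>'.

d = (-11, 14),  |d|² = 317;  R = 5+1 = 6,  c = 317−6² = 281
v_rel = (-14, 9),  |v_rel|² = 277;  v_rel·d = (-14)·(-11) + (9)·(14) = 280
277·t² − 560·t + 281 = 0  ⇒  m = 280² − 277·281 = 563
m = 563 > 0,  v_rel·d = 280 > 0  ⇒  inside

inside=yes margin=563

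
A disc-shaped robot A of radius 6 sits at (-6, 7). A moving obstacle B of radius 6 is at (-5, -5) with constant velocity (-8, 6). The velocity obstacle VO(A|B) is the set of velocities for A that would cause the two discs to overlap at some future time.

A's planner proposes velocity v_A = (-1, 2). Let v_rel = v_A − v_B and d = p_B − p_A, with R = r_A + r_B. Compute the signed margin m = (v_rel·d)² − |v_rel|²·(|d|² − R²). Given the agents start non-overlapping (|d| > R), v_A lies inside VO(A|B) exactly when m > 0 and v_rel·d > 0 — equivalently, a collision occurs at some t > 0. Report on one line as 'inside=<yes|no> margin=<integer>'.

d = (1, -12),  |d|² = 145;  R = 6+6 = 12,  c = 145−12² = 1
v_rel = (7, -4),  |v_rel|² = 65;  v_rel·d = (7)·(1) + (-4)·(-12) = 55
65·t² − 110·t + 1 = 0  ⇒  m = 55² − 65·1 = 2960
m = 2960 > 0,  v_rel·d = 55 > 0  ⇒  inside

inside=yes margin=2960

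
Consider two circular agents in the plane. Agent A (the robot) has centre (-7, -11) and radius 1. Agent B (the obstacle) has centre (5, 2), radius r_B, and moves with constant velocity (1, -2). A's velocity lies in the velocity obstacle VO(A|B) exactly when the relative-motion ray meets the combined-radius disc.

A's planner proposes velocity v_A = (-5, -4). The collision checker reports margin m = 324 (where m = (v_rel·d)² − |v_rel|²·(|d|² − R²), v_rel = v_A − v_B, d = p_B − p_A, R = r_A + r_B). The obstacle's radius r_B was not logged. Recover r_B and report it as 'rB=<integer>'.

m = 324
d = (12, 13);  v_rel = (-6, -2),  |v_rel|² = 40
v_rel×d = (-6)·(13) − (-2)·(12) = -54
since m = R²·40 − (-54)²:  R² = (2916 + 324) / 40 = 81
R = √81 = 9  ⇒  r_B = 9 − 1 = 8

rB=8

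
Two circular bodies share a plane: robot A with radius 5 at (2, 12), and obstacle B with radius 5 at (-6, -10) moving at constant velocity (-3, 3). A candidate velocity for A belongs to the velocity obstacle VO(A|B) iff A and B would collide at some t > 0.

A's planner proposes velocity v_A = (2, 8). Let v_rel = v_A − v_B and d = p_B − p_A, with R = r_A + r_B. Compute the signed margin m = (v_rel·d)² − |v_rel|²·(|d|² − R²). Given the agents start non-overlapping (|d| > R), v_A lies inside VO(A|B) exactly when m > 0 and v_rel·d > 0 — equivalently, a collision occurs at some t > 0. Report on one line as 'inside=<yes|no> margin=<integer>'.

d = (-8, -22),  |d|² = 548;  R = 5+5 = 10,  c = 548−10² = 448
v_rel = (5, 5),  |v_rel|² = 50;  v_rel·d = (5)·(-8) + (5)·(-22) = -150
50·t² + 300·t + 448 = 0  ⇒  m = (-150)² − 50·448 = 100
m = 100 > 0,  v_rel·d = -150 < 0  ⇒  outside

inside=no margin=100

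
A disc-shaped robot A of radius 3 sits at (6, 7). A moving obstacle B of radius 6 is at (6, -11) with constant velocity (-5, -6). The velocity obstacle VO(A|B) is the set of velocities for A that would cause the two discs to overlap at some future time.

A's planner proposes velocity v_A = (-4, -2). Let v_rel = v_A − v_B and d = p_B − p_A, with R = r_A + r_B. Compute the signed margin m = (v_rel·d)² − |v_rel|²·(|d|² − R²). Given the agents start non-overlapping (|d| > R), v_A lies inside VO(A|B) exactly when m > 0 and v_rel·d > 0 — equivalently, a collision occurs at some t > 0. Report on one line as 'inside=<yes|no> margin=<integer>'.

d = (0, -18),  |d|² = 324;  R = 3+6 = 9,  c = 324−9² = 243
v_rel = (1, 4),  |v_rel|² = 17;  v_rel·d = (1)·(0) + (4)·(-18) = -72
17·t² + 144·t + 243 = 0  ⇒  m = (-72)² − 17·243 = 1053
m = 1053 > 0,  v_rel·d = -72 < 0  ⇒  outside

inside=no margin=1053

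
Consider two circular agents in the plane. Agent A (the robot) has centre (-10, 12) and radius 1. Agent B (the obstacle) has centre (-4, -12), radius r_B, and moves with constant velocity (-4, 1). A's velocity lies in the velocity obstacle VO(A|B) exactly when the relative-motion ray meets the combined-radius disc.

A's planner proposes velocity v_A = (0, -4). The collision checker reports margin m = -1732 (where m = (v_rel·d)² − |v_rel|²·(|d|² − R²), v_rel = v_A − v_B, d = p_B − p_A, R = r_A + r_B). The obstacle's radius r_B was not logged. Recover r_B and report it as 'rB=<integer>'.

m = -1732
d = (6, -24);  v_rel = (4, -5),  |v_rel|² = 41
v_rel×d = (4)·(-24) − (-5)·(6) = -66
since m = R²·41 − (-66)²:  R² = (4356 + -1732) / 41 = 64
R = √64 = 8  ⇒  r_B = 8 − 1 = 7

rB=7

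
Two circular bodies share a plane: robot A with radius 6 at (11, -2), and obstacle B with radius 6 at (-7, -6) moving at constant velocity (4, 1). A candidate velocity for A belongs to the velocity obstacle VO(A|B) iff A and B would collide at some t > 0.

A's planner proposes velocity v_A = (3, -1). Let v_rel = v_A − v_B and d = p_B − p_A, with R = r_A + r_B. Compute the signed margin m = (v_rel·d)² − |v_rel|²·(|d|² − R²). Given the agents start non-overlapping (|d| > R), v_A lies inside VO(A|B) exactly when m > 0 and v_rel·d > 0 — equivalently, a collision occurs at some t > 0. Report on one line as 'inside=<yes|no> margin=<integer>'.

d = (-18, -4),  |d|² = 340;  R = 6+6 = 12,  c = 340−12² = 196
v_rel = (-1, -2),  |v_rel|² = 5;  v_rel·d = (-1)·(-18) + (-2)·(-4) = 26
5·t² − 52·t + 196 = 0  ⇒  m = 26² − 5·196 = -304
m = -304 < 0,  v_rel·d = 26 > 0  ⇒  outside

inside=no margin=-304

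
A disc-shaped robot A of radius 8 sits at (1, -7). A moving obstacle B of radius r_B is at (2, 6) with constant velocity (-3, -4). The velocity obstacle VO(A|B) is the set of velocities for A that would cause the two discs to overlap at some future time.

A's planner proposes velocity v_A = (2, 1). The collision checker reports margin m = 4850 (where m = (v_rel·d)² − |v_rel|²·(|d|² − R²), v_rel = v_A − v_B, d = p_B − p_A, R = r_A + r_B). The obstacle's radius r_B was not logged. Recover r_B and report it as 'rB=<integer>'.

m = 4850
d = (1, 13);  v_rel = (5, 5),  |v_rel|² = 50
v_rel×d = (5)·(13) − (5)·(1) = 60
since m = R²·50 − 60²:  R² = (3600 + 4850) / 50 = 169
R = √169 = 13  ⇒  r_B = 13 − 8 = 5

rB=5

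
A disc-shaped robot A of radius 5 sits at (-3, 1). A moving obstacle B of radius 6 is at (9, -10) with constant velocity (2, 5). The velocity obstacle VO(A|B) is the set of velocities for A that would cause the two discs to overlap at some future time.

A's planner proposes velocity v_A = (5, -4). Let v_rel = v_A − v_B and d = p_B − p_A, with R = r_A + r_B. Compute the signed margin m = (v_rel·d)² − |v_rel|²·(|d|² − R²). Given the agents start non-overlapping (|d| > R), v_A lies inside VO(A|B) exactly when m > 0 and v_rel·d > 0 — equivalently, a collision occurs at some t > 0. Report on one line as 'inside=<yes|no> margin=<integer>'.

d = (12, -11),  |d|² = 265;  R = 5+6 = 11,  c = 265−11² = 144
v_rel = (3, -9),  |v_rel|² = 90;  v_rel·d = (3)·(12) + (-9)·(-11) = 135
90·t² − 270·t + 144 = 0  ⇒  m = 135² − 90·144 = 5265
m = 5265 > 0,  v_rel·d = 135 > 0  ⇒  inside

inside=yes margin=5265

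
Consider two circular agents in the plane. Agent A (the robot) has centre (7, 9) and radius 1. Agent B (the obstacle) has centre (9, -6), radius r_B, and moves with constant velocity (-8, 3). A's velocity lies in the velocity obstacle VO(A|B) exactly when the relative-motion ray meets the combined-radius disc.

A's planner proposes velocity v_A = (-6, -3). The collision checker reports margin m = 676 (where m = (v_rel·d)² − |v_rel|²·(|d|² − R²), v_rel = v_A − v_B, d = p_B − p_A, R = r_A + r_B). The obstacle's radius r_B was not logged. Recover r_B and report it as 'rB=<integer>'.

m = 676
d = (2, -15);  v_rel = (2, -6),  |v_rel|² = 40
v_rel×d = (2)·(-15) − (-6)·(2) = -18
since m = R²·40 − (-18)²:  R² = (324 + 676) / 40 = 25
R = √25 = 5  ⇒  r_B = 5 − 1 = 4

rB=4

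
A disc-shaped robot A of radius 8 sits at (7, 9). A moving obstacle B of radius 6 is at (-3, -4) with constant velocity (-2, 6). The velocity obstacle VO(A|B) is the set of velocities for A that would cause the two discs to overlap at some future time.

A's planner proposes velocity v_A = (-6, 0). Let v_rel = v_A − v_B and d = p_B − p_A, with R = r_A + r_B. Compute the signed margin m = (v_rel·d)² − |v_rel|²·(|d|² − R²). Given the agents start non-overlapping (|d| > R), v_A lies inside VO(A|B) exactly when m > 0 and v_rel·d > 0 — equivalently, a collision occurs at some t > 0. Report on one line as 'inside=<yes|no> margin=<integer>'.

d = (-10, -13),  |d|² = 269;  R = 8+6 = 14,  c = 269−14² = 73
v_rel = (-4, -6),  |v_rel|² = 52;  v_rel·d = (-4)·(-10) + (-6)·(-13) = 118
52·t² − 236·t + 73 = 0  ⇒  m = 118² − 52·73 = 10128
m = 10128 > 0,  v_rel·d = 118 > 0  ⇒  inside

inside=yes margin=10128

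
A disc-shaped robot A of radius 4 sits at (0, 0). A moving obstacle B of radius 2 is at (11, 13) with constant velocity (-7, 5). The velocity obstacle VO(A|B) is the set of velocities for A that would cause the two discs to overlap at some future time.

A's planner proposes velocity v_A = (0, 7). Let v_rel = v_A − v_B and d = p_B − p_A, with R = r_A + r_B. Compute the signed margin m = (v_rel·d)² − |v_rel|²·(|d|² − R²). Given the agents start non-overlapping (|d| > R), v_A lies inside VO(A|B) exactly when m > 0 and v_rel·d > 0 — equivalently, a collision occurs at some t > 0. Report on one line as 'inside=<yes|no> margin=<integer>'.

d = (11, 13),  |d|² = 290;  R = 4+2 = 6,  c = 290−6² = 254
v_rel = (7, 2),  |v_rel|² = 53;  v_rel·d = (7)·(11) + (2)·(13) = 103
53·t² − 206·t + 254 = 0  ⇒  m = 103² − 53·254 = -2853
m = -2853 < 0,  v_rel·d = 103 > 0  ⇒  outside

inside=no margin=-2853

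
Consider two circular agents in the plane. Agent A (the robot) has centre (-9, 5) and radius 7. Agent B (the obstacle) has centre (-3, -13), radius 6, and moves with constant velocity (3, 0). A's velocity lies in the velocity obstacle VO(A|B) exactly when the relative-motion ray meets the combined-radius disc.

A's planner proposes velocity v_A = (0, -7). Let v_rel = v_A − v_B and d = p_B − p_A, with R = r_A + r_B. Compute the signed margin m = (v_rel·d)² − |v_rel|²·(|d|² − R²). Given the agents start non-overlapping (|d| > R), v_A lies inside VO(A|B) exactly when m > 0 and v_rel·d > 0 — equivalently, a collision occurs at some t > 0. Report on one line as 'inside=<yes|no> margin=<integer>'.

d = (6, -18),  |d|² = 360;  R = 7+6 = 13,  c = 360−13² = 191
v_rel = (-3, -7),  |v_rel|² = 58;  v_rel·d = (-3)·(6) + (-7)·(-18) = 108
58·t² − 216·t + 191 = 0  ⇒  m = 108² − 58·191 = 586
m = 586 > 0,  v_rel·d = 108 > 0  ⇒  inside

inside=yes margin=586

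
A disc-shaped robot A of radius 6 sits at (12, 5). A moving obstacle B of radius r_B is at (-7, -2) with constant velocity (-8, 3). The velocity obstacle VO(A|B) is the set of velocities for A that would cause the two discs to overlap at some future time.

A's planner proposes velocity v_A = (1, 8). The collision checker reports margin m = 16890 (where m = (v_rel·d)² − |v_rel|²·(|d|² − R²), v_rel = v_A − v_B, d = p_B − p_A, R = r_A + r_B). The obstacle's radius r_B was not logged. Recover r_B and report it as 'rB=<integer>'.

m = 16890
d = (-19, -7);  v_rel = (9, 5),  |v_rel|² = 106
v_rel×d = (9)·(-7) − (5)·(-19) = 32
since m = R²·106 − 32²:  R² = (1024 + 16890) / 106 = 169
R = √169 = 13  ⇒  r_B = 13 − 6 = 7

rB=7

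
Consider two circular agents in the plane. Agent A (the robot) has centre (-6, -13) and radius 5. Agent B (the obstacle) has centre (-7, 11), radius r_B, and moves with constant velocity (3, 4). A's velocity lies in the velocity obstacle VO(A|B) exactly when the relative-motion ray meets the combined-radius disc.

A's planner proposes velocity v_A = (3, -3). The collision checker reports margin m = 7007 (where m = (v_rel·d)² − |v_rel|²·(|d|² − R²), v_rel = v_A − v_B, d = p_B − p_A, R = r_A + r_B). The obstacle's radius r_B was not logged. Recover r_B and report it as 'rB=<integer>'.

m = 7007
d = (-1, 24);  v_rel = (0, -7),  |v_rel|² = 49
v_rel×d = (0)·(24) − (-7)·(-1) = -7
since m = R²·49 − (-7)²:  R² = (49 + 7007) / 49 = 144
R = √144 = 12  ⇒  r_B = 12 − 5 = 7

rB=7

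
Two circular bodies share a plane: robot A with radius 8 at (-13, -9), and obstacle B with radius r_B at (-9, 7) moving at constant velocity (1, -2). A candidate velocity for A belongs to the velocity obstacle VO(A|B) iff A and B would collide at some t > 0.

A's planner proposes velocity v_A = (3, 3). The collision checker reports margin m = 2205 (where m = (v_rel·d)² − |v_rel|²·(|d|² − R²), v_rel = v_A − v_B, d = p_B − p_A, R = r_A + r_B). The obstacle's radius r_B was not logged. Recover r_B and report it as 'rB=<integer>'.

m = 2205
d = (4, 16);  v_rel = (2, 5),  |v_rel|² = 29
v_rel×d = (2)·(16) − (5)·(4) = 12
since m = R²·29 − 12²:  R² = (144 + 2205) / 29 = 81
R = √81 = 9  ⇒  r_B = 9 − 8 = 1

rB=1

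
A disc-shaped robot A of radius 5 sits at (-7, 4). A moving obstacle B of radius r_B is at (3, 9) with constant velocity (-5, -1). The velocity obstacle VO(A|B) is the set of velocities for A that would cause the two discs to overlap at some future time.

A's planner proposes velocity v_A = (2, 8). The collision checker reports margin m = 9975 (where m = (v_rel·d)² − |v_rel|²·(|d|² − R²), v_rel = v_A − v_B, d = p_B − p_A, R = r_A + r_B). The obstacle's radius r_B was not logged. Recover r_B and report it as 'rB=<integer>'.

m = 9975
d = (10, 5);  v_rel = (7, 9),  |v_rel|² = 130
v_rel×d = (7)·(5) − (9)·(10) = -55
since m = R²·130 − (-55)²:  R² = (3025 + 9975) / 130 = 100
R = √100 = 10  ⇒  r_B = 10 − 5 = 5

rB=5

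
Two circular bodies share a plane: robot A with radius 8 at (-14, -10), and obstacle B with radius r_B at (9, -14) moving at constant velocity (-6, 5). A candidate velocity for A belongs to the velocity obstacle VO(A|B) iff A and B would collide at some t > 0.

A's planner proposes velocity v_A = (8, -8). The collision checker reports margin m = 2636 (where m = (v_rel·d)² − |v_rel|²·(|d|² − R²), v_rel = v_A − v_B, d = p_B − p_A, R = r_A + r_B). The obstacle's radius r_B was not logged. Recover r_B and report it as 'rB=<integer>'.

m = 2636
d = (23, -4);  v_rel = (14, -13),  |v_rel|² = 365
v_rel×d = (14)·(-4) − (-13)·(23) = 243
since m = R²·365 − 243²:  R² = (59049 + 2636) / 365 = 169
R = √169 = 13  ⇒  r_B = 13 − 8 = 5

rB=5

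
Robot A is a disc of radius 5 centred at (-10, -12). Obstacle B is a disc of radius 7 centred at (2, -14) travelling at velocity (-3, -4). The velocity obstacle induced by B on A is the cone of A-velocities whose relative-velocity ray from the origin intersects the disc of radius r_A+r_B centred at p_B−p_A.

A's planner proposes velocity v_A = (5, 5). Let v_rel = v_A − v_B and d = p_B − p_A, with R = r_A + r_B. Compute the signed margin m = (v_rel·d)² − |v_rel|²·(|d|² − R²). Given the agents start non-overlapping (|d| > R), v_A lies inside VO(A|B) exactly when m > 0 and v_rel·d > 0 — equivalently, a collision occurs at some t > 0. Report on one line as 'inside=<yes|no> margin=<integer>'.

d = (12, -2),  |d|² = 148;  R = 5+7 = 12,  c = 148−12² = 4
v_rel = (8, 9),  |v_rel|² = 145;  v_rel·d = (8)·(12) + (9)·(-2) = 78
145·t² − 156·t + 4 = 0  ⇒  m = 78² − 145·4 = 5504
m = 5504 > 0,  v_rel·d = 78 > 0  ⇒  inside

inside=yes margin=5504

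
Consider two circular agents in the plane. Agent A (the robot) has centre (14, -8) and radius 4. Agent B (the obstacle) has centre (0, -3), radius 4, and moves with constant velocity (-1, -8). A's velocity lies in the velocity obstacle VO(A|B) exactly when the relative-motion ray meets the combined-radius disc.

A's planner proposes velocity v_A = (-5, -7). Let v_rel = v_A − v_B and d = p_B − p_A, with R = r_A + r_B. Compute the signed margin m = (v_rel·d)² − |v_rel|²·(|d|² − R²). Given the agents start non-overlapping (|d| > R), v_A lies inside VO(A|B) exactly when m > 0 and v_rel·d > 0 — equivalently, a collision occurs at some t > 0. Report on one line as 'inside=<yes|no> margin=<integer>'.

d = (-14, 5),  |d|² = 221;  R = 4+4 = 8,  c = 221−8² = 157
v_rel = (-4, 1),  |v_rel|² = 17;  v_rel·d = (-4)·(-14) + (1)·(5) = 61
17·t² − 122·t + 157 = 0  ⇒  m = 61² − 17·157 = 1052
m = 1052 > 0,  v_rel·d = 61 > 0  ⇒  inside

inside=yes margin=1052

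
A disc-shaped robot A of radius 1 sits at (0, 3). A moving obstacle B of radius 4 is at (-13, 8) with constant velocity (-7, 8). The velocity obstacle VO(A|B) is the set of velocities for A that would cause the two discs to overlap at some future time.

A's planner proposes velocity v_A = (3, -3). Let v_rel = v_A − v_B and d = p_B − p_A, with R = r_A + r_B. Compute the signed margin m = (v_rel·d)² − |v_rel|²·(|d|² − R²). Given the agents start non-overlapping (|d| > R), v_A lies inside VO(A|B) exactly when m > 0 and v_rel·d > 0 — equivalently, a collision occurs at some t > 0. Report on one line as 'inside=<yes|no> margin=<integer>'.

d = (-13, 5),  |d|² = 194;  R = 1+4 = 5,  c = 194−5² = 169
v_rel = (10, -11),  |v_rel|² = 221;  v_rel·d = (10)·(-13) + (-11)·(5) = -185
221·t² + 370·t + 169 = 0  ⇒  m = (-185)² − 221·169 = -3124
m = -3124 < 0,  v_rel·d = -185 < 0  ⇒  outside

inside=no margin=-3124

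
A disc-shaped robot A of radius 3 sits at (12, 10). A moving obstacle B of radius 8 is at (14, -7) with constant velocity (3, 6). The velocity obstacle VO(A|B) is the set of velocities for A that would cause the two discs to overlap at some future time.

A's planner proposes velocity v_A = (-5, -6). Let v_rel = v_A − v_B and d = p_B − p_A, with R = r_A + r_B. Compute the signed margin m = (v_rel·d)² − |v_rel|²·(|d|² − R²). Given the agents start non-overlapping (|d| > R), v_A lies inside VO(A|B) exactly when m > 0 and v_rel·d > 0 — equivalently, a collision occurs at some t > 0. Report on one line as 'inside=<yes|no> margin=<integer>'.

d = (2, -17),  |d|² = 293;  R = 3+8 = 11,  c = 293−11² = 172
v_rel = (-8, -12),  |v_rel|² = 208;  v_rel·d = (-8)·(2) + (-12)·(-17) = 188
208·t² − 376·t + 172 = 0  ⇒  m = 188² − 208·172 = -432
m = -432 < 0,  v_rel·d = 188 > 0  ⇒  outside

inside=no margin=-432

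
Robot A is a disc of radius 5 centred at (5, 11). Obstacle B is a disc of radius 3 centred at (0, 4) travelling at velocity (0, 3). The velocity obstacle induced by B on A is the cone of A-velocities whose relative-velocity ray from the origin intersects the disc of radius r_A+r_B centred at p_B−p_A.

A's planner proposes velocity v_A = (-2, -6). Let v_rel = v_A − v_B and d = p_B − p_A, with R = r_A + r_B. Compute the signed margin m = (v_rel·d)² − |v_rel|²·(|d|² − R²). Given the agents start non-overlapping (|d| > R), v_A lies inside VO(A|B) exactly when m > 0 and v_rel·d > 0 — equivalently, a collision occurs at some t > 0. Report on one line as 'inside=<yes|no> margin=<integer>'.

d = (-5, -7),  |d|² = 74;  R = 5+3 = 8,  c = 74−8² = 10
v_rel = (-2, -9),  |v_rel|² = 85;  v_rel·d = (-2)·(-5) + (-9)·(-7) = 73
85·t² − 146·t + 10 = 0  ⇒  m = 73² − 85·10 = 4479
m = 4479 > 0,  v_rel·d = 73 > 0  ⇒  inside

inside=yes margin=4479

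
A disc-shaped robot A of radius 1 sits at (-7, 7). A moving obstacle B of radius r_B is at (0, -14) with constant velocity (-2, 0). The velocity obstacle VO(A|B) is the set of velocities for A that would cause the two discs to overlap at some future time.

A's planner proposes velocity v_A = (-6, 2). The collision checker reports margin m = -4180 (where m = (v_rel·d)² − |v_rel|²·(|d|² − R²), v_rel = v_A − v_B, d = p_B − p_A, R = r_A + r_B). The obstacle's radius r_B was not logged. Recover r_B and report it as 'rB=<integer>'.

m = -4180
d = (7, -21);  v_rel = (-4, 2),  |v_rel|² = 20
v_rel×d = (-4)·(-21) − (2)·(7) = 70
since m = R²·20 − 70²:  R² = (4900 + -4180) / 20 = 36
R = √36 = 6  ⇒  r_B = 6 − 1 = 5

rB=5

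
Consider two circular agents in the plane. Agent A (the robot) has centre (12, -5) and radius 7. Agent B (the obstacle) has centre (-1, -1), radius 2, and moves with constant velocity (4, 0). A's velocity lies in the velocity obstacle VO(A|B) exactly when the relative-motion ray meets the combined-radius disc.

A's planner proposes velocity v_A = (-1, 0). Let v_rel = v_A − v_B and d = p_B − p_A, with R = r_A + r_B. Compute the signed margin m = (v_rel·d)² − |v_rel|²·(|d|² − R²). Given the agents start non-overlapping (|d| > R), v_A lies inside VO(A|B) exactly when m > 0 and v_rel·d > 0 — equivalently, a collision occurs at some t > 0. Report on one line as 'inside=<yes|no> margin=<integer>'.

d = (-13, 4),  |d|² = 185;  R = 7+2 = 9,  c = 185−9² = 104
v_rel = (-5, 0),  |v_rel|² = 25;  v_rel·d = (-5)·(-13) + (0)·(4) = 65
25·t² − 130·t + 104 = 0  ⇒  m = 65² − 25·104 = 1625
m = 1625 > 0,  v_rel·d = 65 > 0  ⇒  inside

inside=yes margin=1625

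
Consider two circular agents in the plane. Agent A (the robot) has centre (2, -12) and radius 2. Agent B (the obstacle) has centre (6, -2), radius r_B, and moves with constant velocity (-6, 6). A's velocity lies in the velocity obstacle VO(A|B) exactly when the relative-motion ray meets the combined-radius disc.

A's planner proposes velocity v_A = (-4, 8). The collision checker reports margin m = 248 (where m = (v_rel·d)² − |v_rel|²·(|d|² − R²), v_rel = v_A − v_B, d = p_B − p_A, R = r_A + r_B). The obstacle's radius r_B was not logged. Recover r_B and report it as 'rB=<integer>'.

m = 248
d = (4, 10);  v_rel = (2, 2),  |v_rel|² = 8
v_rel×d = (2)·(10) − (2)·(4) = 12
since m = R²·8 − 12²:  R² = (144 + 248) / 8 = 49
R = √49 = 7  ⇒  r_B = 7 − 2 = 5

rB=5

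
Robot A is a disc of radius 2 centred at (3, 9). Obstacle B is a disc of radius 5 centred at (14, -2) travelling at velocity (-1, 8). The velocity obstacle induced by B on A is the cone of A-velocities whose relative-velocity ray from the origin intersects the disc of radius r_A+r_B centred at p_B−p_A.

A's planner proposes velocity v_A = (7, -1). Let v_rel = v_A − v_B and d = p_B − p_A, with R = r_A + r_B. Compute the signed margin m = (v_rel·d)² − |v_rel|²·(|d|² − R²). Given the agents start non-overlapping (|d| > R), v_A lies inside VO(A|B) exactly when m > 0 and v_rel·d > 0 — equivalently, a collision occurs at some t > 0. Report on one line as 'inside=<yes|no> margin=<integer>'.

d = (11, -11),  |d|² = 242;  R = 2+5 = 7,  c = 242−7² = 193
v_rel = (8, -9),  |v_rel|² = 145;  v_rel·d = (8)·(11) + (-9)·(-11) = 187
145·t² − 374·t + 193 = 0  ⇒  m = 187² − 145·193 = 6984
m = 6984 > 0,  v_rel·d = 187 > 0  ⇒  inside

inside=yes margin=6984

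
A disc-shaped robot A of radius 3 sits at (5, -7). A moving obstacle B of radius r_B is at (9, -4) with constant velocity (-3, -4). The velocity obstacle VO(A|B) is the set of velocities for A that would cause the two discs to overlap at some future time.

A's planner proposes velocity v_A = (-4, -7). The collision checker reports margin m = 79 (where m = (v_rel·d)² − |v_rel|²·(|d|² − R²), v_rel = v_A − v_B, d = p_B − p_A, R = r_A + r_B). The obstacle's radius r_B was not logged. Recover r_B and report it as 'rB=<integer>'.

m = 79
d = (4, 3);  v_rel = (-1, -3),  |v_rel|² = 10
v_rel×d = (-1)·(3) − (-3)·(4) = 9
since m = R²·10 − 9²:  R² = (81 + 79) / 10 = 16
R = √16 = 4  ⇒  r_B = 4 − 3 = 1

rB=1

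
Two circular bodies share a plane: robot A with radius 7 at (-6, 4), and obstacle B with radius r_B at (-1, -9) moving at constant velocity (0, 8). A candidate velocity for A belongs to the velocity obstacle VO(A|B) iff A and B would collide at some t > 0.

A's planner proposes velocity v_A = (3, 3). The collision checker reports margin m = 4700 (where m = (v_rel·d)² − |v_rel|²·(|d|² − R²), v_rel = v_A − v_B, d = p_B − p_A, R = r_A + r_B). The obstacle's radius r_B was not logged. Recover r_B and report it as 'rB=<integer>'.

m = 4700
d = (5, -13);  v_rel = (3, -5),  |v_rel|² = 34
v_rel×d = (3)·(-13) − (-5)·(5) = -14
since m = R²·34 − (-14)²:  R² = (196 + 4700) / 34 = 144
R = √144 = 12  ⇒  r_B = 12 − 7 = 5

rB=5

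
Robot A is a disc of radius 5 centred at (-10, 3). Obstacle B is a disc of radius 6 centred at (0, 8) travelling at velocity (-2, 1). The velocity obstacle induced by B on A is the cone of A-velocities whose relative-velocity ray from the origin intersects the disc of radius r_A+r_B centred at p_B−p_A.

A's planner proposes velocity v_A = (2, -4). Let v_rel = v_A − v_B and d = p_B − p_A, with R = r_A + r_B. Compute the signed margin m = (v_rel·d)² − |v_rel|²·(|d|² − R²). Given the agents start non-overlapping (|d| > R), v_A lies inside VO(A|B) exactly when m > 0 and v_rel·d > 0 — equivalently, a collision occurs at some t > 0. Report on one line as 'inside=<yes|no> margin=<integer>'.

d = (10, 5),  |d|² = 125;  R = 5+6 = 11,  c = 125−11² = 4
v_rel = (4, -5),  |v_rel|² = 41;  v_rel·d = (4)·(10) + (-5)·(5) = 15
41·t² − 30·t + 4 = 0  ⇒  m = 15² − 41·4 = 61
m = 61 > 0,  v_rel·d = 15 > 0  ⇒  inside

inside=yes margin=61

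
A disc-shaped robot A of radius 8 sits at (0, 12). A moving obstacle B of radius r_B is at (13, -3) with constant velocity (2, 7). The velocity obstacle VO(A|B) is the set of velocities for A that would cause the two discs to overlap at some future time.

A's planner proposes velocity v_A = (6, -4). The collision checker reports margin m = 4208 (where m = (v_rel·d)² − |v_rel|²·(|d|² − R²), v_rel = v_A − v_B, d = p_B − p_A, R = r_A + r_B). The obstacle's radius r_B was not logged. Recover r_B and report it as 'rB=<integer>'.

m = 4208
d = (13, -15);  v_rel = (4, -11),  |v_rel|² = 137
v_rel×d = (4)·(-15) − (-11)·(13) = 83
since m = R²·137 − 83²:  R² = (6889 + 4208) / 137 = 81
R = √81 = 9  ⇒  r_B = 9 − 8 = 1

rB=1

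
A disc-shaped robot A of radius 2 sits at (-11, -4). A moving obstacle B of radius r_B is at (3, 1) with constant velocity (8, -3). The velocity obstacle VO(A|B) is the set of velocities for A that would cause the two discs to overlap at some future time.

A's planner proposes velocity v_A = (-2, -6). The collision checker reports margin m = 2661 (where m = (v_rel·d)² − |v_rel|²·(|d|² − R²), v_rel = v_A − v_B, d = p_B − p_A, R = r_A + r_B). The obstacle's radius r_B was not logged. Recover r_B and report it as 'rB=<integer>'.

m = 2661
d = (14, 5);  v_rel = (-10, -3),  |v_rel|² = 109
v_rel×d = (-10)·(5) − (-3)·(14) = -8
since m = R²·109 − (-8)²:  R² = (64 + 2661) / 109 = 25
R = √25 = 5  ⇒  r_B = 5 − 2 = 3

rB=3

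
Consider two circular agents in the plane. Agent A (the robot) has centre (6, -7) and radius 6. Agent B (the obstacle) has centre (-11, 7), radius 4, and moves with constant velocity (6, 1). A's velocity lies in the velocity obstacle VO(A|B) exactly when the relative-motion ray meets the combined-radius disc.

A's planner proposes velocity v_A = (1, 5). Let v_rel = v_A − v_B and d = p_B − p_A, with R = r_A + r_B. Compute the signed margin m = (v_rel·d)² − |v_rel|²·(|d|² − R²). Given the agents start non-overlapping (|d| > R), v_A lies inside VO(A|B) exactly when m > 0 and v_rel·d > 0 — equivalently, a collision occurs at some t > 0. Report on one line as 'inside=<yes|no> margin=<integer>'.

d = (-17, 14),  |d|² = 485;  R = 6+4 = 10,  c = 485−10² = 385
v_rel = (-5, 4),  |v_rel|² = 41;  v_rel·d = (-5)·(-17) + (4)·(14) = 141
41·t² − 282·t + 385 = 0  ⇒  m = 141² − 41·385 = 4096
m = 4096 > 0,  v_rel·d = 141 > 0  ⇒  inside

inside=yes margin=4096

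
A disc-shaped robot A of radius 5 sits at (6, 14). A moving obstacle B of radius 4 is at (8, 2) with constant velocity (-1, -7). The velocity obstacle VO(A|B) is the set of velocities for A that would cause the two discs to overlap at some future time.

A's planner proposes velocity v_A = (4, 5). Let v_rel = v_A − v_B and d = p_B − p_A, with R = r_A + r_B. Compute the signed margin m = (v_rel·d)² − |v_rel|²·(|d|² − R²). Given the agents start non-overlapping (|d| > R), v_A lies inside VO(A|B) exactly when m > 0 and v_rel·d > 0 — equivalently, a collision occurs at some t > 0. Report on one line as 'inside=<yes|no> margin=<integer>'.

d = (2, -12),  |d|² = 148;  R = 5+4 = 9,  c = 148−9² = 67
v_rel = (5, 12),  |v_rel|² = 169;  v_rel·d = (5)·(2) + (12)·(-12) = -134
169·t² + 268·t + 67 = 0  ⇒  m = (-134)² − 169·67 = 6633
m = 6633 > 0,  v_rel·d = -134 < 0  ⇒  outside

inside=no margin=6633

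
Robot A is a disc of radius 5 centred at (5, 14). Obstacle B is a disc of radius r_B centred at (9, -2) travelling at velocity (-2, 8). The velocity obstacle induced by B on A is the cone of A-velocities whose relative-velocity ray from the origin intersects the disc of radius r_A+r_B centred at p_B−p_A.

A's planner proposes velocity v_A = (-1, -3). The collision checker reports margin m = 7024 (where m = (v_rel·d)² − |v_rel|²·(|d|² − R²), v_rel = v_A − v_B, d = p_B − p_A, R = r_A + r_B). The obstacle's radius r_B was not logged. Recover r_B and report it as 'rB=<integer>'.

m = 7024
d = (4, -16);  v_rel = (1, -11),  |v_rel|² = 122
v_rel×d = (1)·(-16) − (-11)·(4) = 28
since m = R²·122 − 28²:  R² = (784 + 7024) / 122 = 64
R = √64 = 8  ⇒  r_B = 8 − 5 = 3

rB=3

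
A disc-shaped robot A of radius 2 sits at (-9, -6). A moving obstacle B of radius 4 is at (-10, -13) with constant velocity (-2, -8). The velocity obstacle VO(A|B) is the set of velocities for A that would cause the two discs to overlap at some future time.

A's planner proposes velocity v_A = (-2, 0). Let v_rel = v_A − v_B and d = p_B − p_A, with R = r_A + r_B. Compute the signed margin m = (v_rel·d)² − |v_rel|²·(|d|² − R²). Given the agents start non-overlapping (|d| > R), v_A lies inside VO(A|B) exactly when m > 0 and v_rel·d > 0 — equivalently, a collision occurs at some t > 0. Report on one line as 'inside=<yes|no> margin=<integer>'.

d = (-1, -7),  |d|² = 50;  R = 2+4 = 6,  c = 50−6² = 14
v_rel = (0, 8),  |v_rel|² = 64;  v_rel·d = (0)·(-1) + (8)·(-7) = -56
64·t² + 112·t + 14 = 0  ⇒  m = (-56)² − 64·14 = 2240
m = 2240 > 0,  v_rel·d = -56 < 0  ⇒  outside

inside=no margin=2240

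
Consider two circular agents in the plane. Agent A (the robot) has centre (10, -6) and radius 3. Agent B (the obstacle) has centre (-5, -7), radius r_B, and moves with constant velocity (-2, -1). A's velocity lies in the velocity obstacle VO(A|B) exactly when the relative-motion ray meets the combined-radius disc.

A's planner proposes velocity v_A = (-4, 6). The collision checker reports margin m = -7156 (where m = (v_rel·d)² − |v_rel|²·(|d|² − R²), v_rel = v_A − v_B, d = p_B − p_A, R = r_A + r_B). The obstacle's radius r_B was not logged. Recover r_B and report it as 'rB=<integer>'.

m = -7156
d = (-15, -1);  v_rel = (-2, 7),  |v_rel|² = 53
v_rel×d = (-2)·(-1) − (7)·(-15) = 107
since m = R²·53 − 107²:  R² = (11449 + -7156) / 53 = 81
R = √81 = 9  ⇒  r_B = 9 − 3 = 6

rB=6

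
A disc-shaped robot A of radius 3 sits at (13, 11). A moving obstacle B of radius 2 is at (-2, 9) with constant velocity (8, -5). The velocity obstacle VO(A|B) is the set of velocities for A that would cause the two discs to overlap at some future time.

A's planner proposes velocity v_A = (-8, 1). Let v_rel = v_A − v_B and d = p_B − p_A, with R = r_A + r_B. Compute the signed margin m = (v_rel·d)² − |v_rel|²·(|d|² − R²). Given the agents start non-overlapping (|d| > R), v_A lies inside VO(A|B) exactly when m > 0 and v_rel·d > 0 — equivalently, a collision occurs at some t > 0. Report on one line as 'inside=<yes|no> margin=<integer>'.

d = (-15, -2),  |d|² = 229;  R = 3+2 = 5,  c = 229−5² = 204
v_rel = (-16, 6),  |v_rel|² = 292;  v_rel·d = (-16)·(-15) + (6)·(-2) = 228
292·t² − 456·t + 204 = 0  ⇒  m = 228² − 292·204 = -7584
m = -7584 < 0,  v_rel·d = 228 > 0  ⇒  outside

inside=no margin=-7584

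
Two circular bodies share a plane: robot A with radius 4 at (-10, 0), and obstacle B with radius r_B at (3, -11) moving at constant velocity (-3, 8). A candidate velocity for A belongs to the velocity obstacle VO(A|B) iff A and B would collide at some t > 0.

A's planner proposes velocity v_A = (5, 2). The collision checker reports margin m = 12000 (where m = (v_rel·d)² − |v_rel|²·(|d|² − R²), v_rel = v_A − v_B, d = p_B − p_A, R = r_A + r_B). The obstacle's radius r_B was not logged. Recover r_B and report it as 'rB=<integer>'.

m = 12000
d = (13, -11);  v_rel = (8, -6),  |v_rel|² = 100
v_rel×d = (8)·(-11) − (-6)·(13) = -10
since m = R²·100 − (-10)²:  R² = (100 + 12000) / 100 = 121
R = √121 = 11  ⇒  r_B = 11 − 4 = 7

rB=7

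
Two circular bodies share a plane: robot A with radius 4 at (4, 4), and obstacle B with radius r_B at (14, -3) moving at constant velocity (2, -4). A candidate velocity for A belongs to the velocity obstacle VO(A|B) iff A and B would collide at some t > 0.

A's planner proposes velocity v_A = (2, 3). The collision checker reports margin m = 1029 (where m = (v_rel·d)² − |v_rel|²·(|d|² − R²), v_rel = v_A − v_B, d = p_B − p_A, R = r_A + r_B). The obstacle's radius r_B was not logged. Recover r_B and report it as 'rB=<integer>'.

m = 1029
d = (10, -7);  v_rel = (0, 7),  |v_rel|² = 49
v_rel×d = (0)·(-7) − (7)·(10) = -70
since m = R²·49 − (-70)²:  R² = (4900 + 1029) / 49 = 121
R = √121 = 11  ⇒  r_B = 11 − 4 = 7

rB=7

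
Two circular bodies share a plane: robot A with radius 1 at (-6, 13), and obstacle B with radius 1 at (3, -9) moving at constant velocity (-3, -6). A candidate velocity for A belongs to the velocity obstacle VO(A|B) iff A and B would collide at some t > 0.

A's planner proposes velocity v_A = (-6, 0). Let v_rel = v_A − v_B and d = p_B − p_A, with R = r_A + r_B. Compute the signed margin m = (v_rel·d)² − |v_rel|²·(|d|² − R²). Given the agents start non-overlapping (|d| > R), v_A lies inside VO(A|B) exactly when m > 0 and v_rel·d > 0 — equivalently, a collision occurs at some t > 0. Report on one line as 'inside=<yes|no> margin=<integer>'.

d = (9, -22),  |d|² = 565;  R = 1+1 = 2,  c = 565−2² = 561
v_rel = (-3, 6),  |v_rel|² = 45;  v_rel·d = (-3)·(9) + (6)·(-22) = -159
45·t² + 318·t + 561 = 0  ⇒  m = (-159)² − 45·561 = 36
m = 36 > 0,  v_rel·d = -159 < 0  ⇒  outside

inside=no margin=36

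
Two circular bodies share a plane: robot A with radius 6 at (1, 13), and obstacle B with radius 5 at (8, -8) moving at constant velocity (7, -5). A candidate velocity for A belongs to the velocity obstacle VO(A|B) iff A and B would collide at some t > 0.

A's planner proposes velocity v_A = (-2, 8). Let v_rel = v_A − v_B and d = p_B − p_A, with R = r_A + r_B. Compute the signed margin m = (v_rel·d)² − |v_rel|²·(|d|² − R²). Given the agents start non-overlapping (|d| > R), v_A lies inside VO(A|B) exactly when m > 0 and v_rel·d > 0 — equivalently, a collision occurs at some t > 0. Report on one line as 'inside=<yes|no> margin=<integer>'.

d = (7, -21),  |d|² = 490;  R = 6+5 = 11,  c = 490−11² = 369
v_rel = (-9, 13),  |v_rel|² = 250;  v_rel·d = (-9)·(7) + (13)·(-21) = -336
250·t² + 672·t + 369 = 0  ⇒  m = (-336)² − 250·369 = 20646
m = 20646 > 0,  v_rel·d = -336 < 0  ⇒  outside

inside=no margin=20646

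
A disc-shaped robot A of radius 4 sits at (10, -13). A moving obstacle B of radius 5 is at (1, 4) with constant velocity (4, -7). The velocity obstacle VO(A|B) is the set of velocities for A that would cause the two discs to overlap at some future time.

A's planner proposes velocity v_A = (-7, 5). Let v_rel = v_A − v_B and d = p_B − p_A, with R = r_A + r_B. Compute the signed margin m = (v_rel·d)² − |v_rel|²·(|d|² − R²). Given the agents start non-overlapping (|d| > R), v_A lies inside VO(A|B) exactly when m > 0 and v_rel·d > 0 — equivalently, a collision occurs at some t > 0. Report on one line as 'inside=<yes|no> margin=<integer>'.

d = (-9, 17),  |d|² = 370;  R = 4+5 = 9,  c = 370−9² = 289
v_rel = (-11, 12),  |v_rel|² = 265;  v_rel·d = (-11)·(-9) + (12)·(17) = 303
265·t² − 606·t + 289 = 0  ⇒  m = 303² − 265·289 = 15224
m = 15224 > 0,  v_rel·d = 303 > 0  ⇒  inside

inside=yes margin=15224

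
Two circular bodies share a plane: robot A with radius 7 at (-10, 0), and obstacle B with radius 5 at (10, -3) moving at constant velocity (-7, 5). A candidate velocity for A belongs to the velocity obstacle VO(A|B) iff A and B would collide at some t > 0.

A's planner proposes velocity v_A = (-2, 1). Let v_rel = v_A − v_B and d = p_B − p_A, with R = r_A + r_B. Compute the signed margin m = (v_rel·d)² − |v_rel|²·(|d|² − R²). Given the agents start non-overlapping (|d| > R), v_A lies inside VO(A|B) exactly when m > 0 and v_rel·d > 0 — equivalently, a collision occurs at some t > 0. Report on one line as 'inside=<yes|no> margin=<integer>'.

d = (20, -3),  |d|² = 409;  R = 7+5 = 12,  c = 409−12² = 265
v_rel = (5, -4),  |v_rel|² = 41;  v_rel·d = (5)·(20) + (-4)·(-3) = 112
41·t² − 224·t + 265 = 0  ⇒  m = 112² − 41·265 = 1679
m = 1679 > 0,  v_rel·d = 112 > 0  ⇒  inside

inside=yes margin=1679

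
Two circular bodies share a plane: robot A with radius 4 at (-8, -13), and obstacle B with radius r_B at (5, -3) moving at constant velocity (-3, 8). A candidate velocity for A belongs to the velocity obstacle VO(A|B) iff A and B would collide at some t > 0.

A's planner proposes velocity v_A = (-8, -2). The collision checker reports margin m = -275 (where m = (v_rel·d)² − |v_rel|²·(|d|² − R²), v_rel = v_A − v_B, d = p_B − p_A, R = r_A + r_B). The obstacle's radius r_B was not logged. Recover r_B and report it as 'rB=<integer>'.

m = -275
d = (13, 10);  v_rel = (-5, -10),  |v_rel|² = 125
v_rel×d = (-5)·(10) − (-10)·(13) = 80
since m = R²·125 − 80²:  R² = (6400 + -275) / 125 = 49
R = √49 = 7  ⇒  r_B = 7 − 4 = 3

rB=3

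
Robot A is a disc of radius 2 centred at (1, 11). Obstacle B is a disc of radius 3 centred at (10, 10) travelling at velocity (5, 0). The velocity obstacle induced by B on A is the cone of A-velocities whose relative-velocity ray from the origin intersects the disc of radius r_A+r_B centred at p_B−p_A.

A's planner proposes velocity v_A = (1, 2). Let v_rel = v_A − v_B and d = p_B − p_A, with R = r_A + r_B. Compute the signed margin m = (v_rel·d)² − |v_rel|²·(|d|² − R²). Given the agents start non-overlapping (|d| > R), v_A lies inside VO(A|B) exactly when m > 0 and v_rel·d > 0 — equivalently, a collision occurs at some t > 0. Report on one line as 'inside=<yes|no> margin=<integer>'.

d = (9, -1),  |d|² = 82;  R = 2+3 = 5,  c = 82−5² = 57
v_rel = (-4, 2),  |v_rel|² = 20;  v_rel·d = (-4)·(9) + (2)·(-1) = -38
20·t² + 76·t + 57 = 0  ⇒  m = (-38)² − 20·57 = 304
m = 304 > 0,  v_rel·d = -38 < 0  ⇒  outside

inside=no margin=304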